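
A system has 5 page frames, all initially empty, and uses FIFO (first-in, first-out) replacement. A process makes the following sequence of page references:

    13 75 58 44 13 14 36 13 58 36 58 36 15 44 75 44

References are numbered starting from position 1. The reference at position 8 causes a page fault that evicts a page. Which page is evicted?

75

pos 1: 13: fault, frames (13)
pos 2: 75: fault, frames (13 75)
pos 3: 58: fault, frames (13 75 58)
pos 4: 44: fault, frames (13 75 58 44)
pos 5: 13: hit
pos 6: 14: fault, frames (13 75 58 44 14)
pos 7: 36: fault, evict 13, frames (75 58 44 14 36)
pos 8: 13: fault, evict 75, frames (58 44 14 36 13)
At position 8, page 75 is evicted.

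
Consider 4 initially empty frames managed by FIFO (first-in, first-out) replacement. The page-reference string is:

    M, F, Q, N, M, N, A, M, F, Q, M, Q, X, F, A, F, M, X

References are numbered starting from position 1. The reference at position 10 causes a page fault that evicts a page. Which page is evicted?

pos 1: M -> miss, frames (M)
pos 2: F -> miss, frames (M F)
pos 3: Q -> miss, frames (M F Q)
pos 4: N -> miss, frames (M F Q N)
pos 5: M -> hit
pos 6: N -> hit
pos 7: A -> miss, evict M, frames (F Q N A)
pos 8: M -> miss, evict F, frames (Q N A M)
pos 9: F -> miss, evict Q, frames (N A M F)
pos 10: Q -> miss, evict N, frames (A M F Q)
At position 10, page N is evicted.

N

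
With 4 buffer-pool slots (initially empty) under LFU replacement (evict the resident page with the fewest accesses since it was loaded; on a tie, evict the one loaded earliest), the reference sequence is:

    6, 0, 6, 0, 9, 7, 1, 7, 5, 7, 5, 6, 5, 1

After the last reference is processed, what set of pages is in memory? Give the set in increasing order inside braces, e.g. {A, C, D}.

{1, 5, 6, 7}

6: fault, frames [6]
0: fault, frames [6, 0]
6: hit
0: hit
9: fault, frames [6, 0, 9]
7: fault, frames [6, 0, 9, 7]
1: fault, evict 9, frames [6, 0, 7, 1]
7: hit
5: fault, evict 1, frames [6, 0, 7, 5]
7: hit
5: hit
6: hit
5: hit
1: fault, evict 0, frames [6, 7, 5, 1]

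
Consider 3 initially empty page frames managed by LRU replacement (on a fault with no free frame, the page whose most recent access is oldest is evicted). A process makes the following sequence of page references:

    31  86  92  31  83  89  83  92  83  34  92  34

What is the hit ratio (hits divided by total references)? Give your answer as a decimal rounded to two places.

31 -> fault, frames [31]
86 -> fault, frames [31, 86]
92 -> fault, frames [31, 86, 92]
31 -> hit
83 -> fault, evict 86, frames [92, 31, 83]
89 -> fault, evict 92, frames [31, 83, 89]
83 -> hit
92 -> fault, evict 31, frames [89, 83, 92]
83 -> hit
34 -> fault, evict 89, frames [92, 83, 34]
92 -> hit
34 -> hit
Hits: 5 of 12 references → 5/12 = 0.4167.

0.42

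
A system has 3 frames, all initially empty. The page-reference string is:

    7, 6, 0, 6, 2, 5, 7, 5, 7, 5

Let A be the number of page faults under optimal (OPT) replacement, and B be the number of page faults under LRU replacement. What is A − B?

Under OPT: F F F . F F . . . . → 5 faults.
Under LRU: F F F . F F F . . . → 6 faults.
A − B = 5 − 6 = -1.

-1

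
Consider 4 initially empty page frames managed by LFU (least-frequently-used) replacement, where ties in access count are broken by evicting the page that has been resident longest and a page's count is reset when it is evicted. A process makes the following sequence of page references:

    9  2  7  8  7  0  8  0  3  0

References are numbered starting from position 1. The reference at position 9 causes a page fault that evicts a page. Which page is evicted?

pos 1: 9 -> fault, frames (9)
pos 2: 2 -> fault, frames (9 2)
pos 3: 7 -> fault, frames (9 2 7)
pos 4: 8 -> fault, frames (9 2 7 8)
pos 5: 7 -> hit
pos 6: 0 -> fault, evict 9, frames (2 7 8 0)
pos 7: 8 -> hit
pos 8: 0 -> hit
pos 9: 3 -> fault, evict 2, frames (7 8 0 3)
At position 9, page 2 is evicted.

2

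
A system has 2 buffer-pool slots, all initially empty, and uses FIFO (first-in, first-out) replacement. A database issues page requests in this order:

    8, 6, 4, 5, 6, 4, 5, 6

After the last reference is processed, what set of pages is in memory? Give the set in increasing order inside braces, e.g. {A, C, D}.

8 -> fault, frames (8)
6 -> fault, frames (8 6)
4 -> fault, evict 8, frames (6 4)
5 -> fault, evict 6, frames (4 5)
6 -> fault, evict 4, frames (5 6)
4 -> fault, evict 5, frames (6 4)
5 -> fault, evict 6, frames (4 5)
6 -> fault, evict 4, frames (5 6)

{5, 6}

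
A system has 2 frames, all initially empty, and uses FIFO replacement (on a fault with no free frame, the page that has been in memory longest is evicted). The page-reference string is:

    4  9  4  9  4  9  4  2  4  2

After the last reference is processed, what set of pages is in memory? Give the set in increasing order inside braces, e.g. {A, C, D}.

{2, 4}

4: fault, frames {4}
9: fault, frames {4,9}
4: hit
9: hit
4: hit
9: hit
4: hit
2: fault, evict 4, frames {9,2}
4: fault, evict 9, frames {2,4}
2: hit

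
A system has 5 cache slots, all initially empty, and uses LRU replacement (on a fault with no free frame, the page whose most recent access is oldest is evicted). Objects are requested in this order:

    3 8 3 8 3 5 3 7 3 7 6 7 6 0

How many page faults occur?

3 → fault, frames {3}
8 → fault, frames {3,8}
3 → hit
8 → hit
3 → hit
5 → fault, frames {8,3,5}
3 → hit
7 → fault, frames {8,5,3,7}
3 → hit
7 → hit
6 → fault, frames {8,5,3,7,6}
7 → hit
6 → hit
0 → fault, evict 8, frames {5,3,7,6,0}
Page faults: 6.

6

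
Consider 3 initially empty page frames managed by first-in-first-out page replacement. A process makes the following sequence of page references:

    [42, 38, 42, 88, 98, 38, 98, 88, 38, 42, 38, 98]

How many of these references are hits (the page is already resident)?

6

42 → fault, frames {42}
38 → fault, frames {42,38}
42 → hit
88 → fault, frames {42,38,88}
98 → fault, evict 42, frames {38,88,98}
38 → hit
98 → hit
88 → hit
38 → hit
42 → fault, evict 38, frames {88,98,42}
38 → fault, evict 88, frames {98,42,38}
98 → hit
Hits: 6.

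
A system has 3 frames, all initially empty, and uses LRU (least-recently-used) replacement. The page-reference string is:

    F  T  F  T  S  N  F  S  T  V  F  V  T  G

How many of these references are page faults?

9

F -> fault, frames [F]
T -> fault, frames [F, T]
F -> hit
T -> hit
S -> fault, frames [F, T, S]
N -> fault, evict F, frames [T, S, N]
F -> fault, evict T, frames [S, N, F]
S -> hit
T -> fault, evict N, frames [F, S, T]
V -> fault, evict F, frames [S, T, V]
F -> fault, evict S, frames [T, V, F]
V -> hit
T -> hit
G -> fault, evict F, frames [V, T, G]
Page faults: 9.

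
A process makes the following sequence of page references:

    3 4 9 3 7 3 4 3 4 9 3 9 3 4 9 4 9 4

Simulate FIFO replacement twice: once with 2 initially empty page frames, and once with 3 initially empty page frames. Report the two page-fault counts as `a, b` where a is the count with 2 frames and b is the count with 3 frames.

9, 7

2 frames: F F F F F . F F . F . . . F . . . . → 9 faults.
3 frames: F F F . F F F . . F . . . . . . . . → 7 faults.
7 < 9: adding a frame reduced faults, as is typical.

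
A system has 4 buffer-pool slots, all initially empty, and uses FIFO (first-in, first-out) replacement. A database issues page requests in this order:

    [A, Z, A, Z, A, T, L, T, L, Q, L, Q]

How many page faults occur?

5

A: miss, frames [A]
Z: miss, frames [A, Z]
A: hit
Z: hit
A: hit
T: miss, frames [A, Z, T]
L: miss, frames [A, Z, T, L]
T: hit
L: hit
Q: miss, evict A, frames [Z, T, L, Q]
L: hit
Q: hit
Page faults: 5.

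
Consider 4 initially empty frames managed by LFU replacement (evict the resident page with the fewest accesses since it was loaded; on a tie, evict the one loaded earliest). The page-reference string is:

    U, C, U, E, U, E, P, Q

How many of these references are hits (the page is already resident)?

U -> fault, frames [U]
C -> fault, frames [U, C]
U -> hit
E -> fault, frames [U, C, E]
U -> hit
E -> hit
P -> fault, frames [U, C, E, P]
Q -> fault, evict C, frames [U, E, P, Q]
Hits: 3.

3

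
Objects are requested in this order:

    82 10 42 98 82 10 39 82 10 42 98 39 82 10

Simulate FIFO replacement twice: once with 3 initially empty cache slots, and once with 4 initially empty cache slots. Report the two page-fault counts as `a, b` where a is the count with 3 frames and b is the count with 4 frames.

3 frames: F F F F F F F . . F F . F F → 11 faults.
4 frames: F F F F . . F F F F F F F F → 12 faults.
12 > 11: adding a frame increased faults — Belady's anomaly.

11, 12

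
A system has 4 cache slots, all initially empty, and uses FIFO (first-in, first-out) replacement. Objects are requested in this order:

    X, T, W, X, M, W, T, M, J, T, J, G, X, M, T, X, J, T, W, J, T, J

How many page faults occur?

10

X → miss, frames {X}
T → miss, frames {X,T}
W → miss, frames {X,T,W}
X → hit
M → miss, frames {X,T,W,M}
W → hit
T → hit
M → hit
J → miss, evict X, frames {T,W,M,J}
T → hit
J → hit
G → miss, evict T, frames {W,M,J,G}
X → miss, evict W, frames {M,J,G,X}
M → hit
T → miss, evict M, frames {J,G,X,T}
X → hit
J → hit
T → hit
W → miss, evict J, frames {G,X,T,W}
J → miss, evict G, frames {X,T,W,J}
T → hit
J → hit
Page faults: 10.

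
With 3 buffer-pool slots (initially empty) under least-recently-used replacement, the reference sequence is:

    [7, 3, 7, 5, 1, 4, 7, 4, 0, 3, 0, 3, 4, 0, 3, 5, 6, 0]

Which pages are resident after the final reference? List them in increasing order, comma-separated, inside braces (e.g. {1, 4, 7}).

7 → miss, frames {7}
3 → miss, frames {7,3}
7 → hit
5 → miss, frames {3,7,5}
1 → miss, evict 3, frames {7,5,1}
4 → miss, evict 7, frames {5,1,4}
7 → miss, evict 5, frames {1,4,7}
4 → hit
0 → miss, evict 1, frames {7,4,0}
3 → miss, evict 7, frames {4,0,3}
0 → hit
3 → hit
4 → hit
0 → hit
3 → hit
5 → miss, evict 4, frames {0,3,5}
6 → miss, evict 0, frames {3,5,6}
0 → miss, evict 3, frames {5,6,0}

{0, 5, 6}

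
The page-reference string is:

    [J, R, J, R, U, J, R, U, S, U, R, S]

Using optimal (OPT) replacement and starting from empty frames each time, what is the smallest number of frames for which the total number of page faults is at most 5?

f=1: 12 faults
f=2: 6 faults
f=3: 4 faults
f=4: 4 faults
Smallest f with faults ≤ 5 is 3.

3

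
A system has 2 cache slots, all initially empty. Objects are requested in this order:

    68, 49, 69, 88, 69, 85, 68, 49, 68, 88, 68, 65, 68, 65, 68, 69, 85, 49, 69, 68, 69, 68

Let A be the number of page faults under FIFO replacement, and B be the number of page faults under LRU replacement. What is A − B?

Under FIFO: F F F F . F F F . F F F . . . F F F F F . . → 15 faults.
Under LRU: F F F F . F F F . F . F . . . F F F F F . . → 14 faults.
A − B = 15 − 14 = 1.

1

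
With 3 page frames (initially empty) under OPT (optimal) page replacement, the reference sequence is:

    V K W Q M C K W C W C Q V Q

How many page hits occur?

6

V → miss, frames {V}
K → miss, frames {V,K}
W → miss, frames {V,K,W}
Q → miss, evict V, frames {K,W,Q}
M → miss, evict Q, frames {K,W,M}
C → miss, evict M, frames {K,W,C}
K → hit
W → hit
C → hit
W → hit
C → hit
Q → miss, evict C, frames {K,W,Q}
V → miss, evict W, frames {K,Q,V}
Q → hit
Hits: 6.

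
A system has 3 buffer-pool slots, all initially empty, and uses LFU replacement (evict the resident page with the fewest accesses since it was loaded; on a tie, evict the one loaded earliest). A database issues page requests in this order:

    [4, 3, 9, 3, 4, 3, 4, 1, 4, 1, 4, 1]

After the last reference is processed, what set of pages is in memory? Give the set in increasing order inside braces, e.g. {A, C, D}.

4 → miss, frames [4]
3 → miss, frames [4, 3]
9 → miss, frames [4, 3, 9]
3 → hit
4 → hit
3 → hit
4 → hit
1 → miss, evict 9, frames [4, 3, 1]
4 → hit
1 → hit
4 → hit
1 → hit

{1, 3, 4}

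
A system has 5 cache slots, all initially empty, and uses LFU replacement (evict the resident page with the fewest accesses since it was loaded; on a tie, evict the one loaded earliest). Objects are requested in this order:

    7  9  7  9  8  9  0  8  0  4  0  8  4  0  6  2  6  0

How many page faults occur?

8

7 -> miss, frames (7)
9 -> miss, frames (7 9)
7 -> hit
9 -> hit
8 -> miss, frames (7 9 8)
9 -> hit
0 -> miss, frames (7 9 8 0)
8 -> hit
0 -> hit
4 -> miss, frames (7 9 8 0 4)
0 -> hit
8 -> hit
4 -> hit
0 -> hit
6 -> miss, evict 7, frames (9 8 0 4 6)
2 -> miss, evict 6, frames (9 8 0 4 2)
6 -> miss, evict 2, frames (9 8 0 4 6)
0 -> hit
Page faults: 8.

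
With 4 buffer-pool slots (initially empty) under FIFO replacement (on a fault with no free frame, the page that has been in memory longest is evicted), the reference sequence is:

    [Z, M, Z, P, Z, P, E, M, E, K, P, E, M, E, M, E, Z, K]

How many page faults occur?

6

Z → fault, frames {Z}
M → fault, frames {Z,M}
Z → hit
P → fault, frames {Z,M,P}
Z → hit
P → hit
E → fault, frames {Z,M,P,E}
M → hit
E → hit
K → fault, evict Z, frames {M,P,E,K}
P → hit
E → hit
M → hit
E → hit
M → hit
E → hit
Z → fault, evict M, frames {P,E,K,Z}
K → hit
Page faults: 6.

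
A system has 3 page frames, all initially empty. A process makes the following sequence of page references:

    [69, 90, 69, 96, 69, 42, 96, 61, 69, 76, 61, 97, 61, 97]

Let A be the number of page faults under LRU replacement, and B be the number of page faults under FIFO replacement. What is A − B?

-1

Under LRU: F F . F . F . F F F . F . . → 8 faults.
Under FIFO: F F . F . F . F F F . F F . → 9 faults.
A − B = 8 − 9 = -1.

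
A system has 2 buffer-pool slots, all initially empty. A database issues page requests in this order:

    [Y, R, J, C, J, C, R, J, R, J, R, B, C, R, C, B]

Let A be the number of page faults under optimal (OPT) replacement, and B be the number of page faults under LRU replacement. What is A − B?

Under OPT: F F F F . . F . . . . F F . . F → 8 faults.
Under LRU: F F F F . . F F . . . F F F . F → 10 faults.
A − B = 8 − 10 = -2.

-2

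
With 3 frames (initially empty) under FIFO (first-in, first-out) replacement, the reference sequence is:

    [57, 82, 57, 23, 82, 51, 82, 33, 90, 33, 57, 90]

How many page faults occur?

7

57 → miss, frames {57}
82 → miss, frames {57,82}
57 → hit
23 → miss, frames {57,82,23}
82 → hit
51 → miss, evict 57, frames {82,23,51}
82 → hit
33 → miss, evict 82, frames {23,51,33}
90 → miss, evict 23, frames {51,33,90}
33 → hit
57 → miss, evict 51, frames {33,90,57}
90 → hit
Page faults: 7.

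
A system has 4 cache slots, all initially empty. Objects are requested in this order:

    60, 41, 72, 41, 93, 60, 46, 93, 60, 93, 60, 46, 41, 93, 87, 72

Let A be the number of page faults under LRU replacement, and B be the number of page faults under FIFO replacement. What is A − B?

Under LRU: F F F . F . F . . . . . . . F F → 7 faults.
Under FIFO: F F F . F . F . F . . . F . F F → 9 faults.
A − B = 7 − 9 = -2.

-2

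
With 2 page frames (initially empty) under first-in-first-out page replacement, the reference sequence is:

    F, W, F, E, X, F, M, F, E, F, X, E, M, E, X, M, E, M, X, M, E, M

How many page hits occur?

F → fault, frames {F}
W → fault, frames {F,W}
F → hit
E → fault, evict F, frames {W,E}
X → fault, evict W, frames {E,X}
F → fault, evict E, frames {X,F}
M → fault, evict X, frames {F,M}
F → hit
E → fault, evict F, frames {M,E}
F → fault, evict M, frames {E,F}
X → fault, evict E, frames {F,X}
E → fault, evict F, frames {X,E}
M → fault, evict X, frames {E,M}
E → hit
X → fault, evict E, frames {M,X}
M → hit
E → fault, evict M, frames {X,E}
M → fault, evict X, frames {E,M}
X → fault, evict E, frames {M,X}
M → hit
E → fault, evict M, frames {X,E}
M → fault, evict X, frames {E,M}
Hits: 5.

5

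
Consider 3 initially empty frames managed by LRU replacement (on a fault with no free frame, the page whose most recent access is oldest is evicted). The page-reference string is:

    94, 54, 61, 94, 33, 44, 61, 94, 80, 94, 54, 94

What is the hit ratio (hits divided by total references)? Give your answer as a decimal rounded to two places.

94: fault, frames [94]
54: fault, frames [94, 54]
61: fault, frames [94, 54, 61]
94: hit
33: fault, evict 54, frames [61, 94, 33]
44: fault, evict 61, frames [94, 33, 44]
61: fault, evict 94, frames [33, 44, 61]
94: fault, evict 33, frames [44, 61, 94]
80: fault, evict 44, frames [61, 94, 80]
94: hit
54: fault, evict 61, frames [80, 94, 54]
94: hit
Hits: 3 of 12 references → 3/12 = 0.2500.

0.25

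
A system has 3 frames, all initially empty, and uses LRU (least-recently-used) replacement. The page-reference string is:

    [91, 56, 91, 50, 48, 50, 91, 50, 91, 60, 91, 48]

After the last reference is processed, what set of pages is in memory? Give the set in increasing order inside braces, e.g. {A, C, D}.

91 → miss, frames (91)
56 → miss, frames (91 56)
91 → hit
50 → miss, frames (56 91 50)
48 → miss, evict 56, frames (91 50 48)
50 → hit
91 → hit
50 → hit
91 → hit
60 → miss, evict 48, frames (50 91 60)
91 → hit
48 → miss, evict 50, frames (60 91 48)

{48, 60, 91}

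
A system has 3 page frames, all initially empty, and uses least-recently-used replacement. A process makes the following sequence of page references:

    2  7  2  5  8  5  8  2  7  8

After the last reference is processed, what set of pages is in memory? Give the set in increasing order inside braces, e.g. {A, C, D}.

{2, 7, 8}

2 -> miss, frames {2}
7 -> miss, frames {2,7}
2 -> hit
5 -> miss, frames {7,2,5}
8 -> miss, evict 7, frames {2,5,8}
5 -> hit
8 -> hit
2 -> hit
7 -> miss, evict 5, frames {8,2,7}
8 -> hit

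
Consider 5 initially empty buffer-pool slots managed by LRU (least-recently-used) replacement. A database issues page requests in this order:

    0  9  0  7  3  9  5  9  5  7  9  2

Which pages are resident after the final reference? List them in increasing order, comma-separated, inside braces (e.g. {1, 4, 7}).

0: miss, frames [0]
9: miss, frames [0, 9]
0: hit
7: miss, frames [9, 0, 7]
3: miss, frames [9, 0, 7, 3]
9: hit
5: miss, frames [0, 7, 3, 9, 5]
9: hit
5: hit
7: hit
9: hit
2: miss, evict 0, frames [3, 5, 7, 9, 2]

{2, 3, 5, 7, 9}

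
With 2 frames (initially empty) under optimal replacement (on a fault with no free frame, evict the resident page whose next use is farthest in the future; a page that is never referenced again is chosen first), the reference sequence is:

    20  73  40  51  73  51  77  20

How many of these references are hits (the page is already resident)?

2

20 → miss, frames (20)
73 → miss, frames (20 73)
40 → miss, evict 20, frames (73 40)
51 → miss, evict 40, frames (73 51)
73 → hit
51 → hit
77 → miss, evict 51, frames (73 77)
20 → miss, evict 77, frames (73 20)
Hits: 2.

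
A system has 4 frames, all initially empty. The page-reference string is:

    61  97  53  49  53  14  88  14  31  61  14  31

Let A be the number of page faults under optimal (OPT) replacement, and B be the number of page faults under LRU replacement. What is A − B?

Under OPT: F F F F . F F . F . . . → 7 faults.
Under LRU: F F F F . F F . F F . . → 8 faults.
A − B = 7 − 8 = -1.

-1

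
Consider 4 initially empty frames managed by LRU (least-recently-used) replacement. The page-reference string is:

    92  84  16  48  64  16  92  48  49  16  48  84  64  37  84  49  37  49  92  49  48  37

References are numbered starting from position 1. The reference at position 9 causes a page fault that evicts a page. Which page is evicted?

64

pos 1: 92: fault, frames (92)
pos 2: 84: fault, frames (92 84)
pos 3: 16: fault, frames (92 84 16)
pos 4: 48: fault, frames (92 84 16 48)
pos 5: 64: fault, evict 92, frames (84 16 48 64)
pos 6: 16: hit
pos 7: 92: fault, evict 84, frames (48 64 16 92)
pos 8: 48: hit
pos 9: 49: fault, evict 64, frames (16 92 48 49)
At position 9, page 64 is evicted.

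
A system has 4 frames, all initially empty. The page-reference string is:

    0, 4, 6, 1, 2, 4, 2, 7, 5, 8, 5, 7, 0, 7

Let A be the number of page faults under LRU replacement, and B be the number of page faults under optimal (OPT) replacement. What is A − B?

1

Under LRU: F F F F F . . F F F . . F . → 9 faults.
Under OPT: F F F F F . . F F F . . . . → 8 faults.
A − B = 9 − 8 = 1.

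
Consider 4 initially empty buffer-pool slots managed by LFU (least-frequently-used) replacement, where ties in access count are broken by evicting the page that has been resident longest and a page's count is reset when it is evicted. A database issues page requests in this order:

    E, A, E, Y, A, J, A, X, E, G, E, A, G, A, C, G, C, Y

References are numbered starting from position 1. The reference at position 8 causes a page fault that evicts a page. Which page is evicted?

Y

pos 1: E: fault, frames {E}
pos 2: A: fault, frames {E,A}
pos 3: E: hit
pos 4: Y: fault, frames {E,A,Y}
pos 5: A: hit
pos 6: J: fault, frames {E,A,Y,J}
pos 7: A: hit
pos 8: X: fault, evict Y, frames {E,A,J,X}
At position 8, page Y is evicted.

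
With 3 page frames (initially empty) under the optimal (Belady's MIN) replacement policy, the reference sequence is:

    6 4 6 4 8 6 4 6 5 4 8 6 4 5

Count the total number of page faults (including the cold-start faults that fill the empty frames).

5

6 → fault, frames [6]
4 → fault, frames [6, 4]
6 → hit
4 → hit
8 → fault, frames [6, 4, 8]
6 → hit
4 → hit
6 → hit
5 → fault, evict 6, frames [4, 8, 5]
4 → hit
8 → hit
6 → fault, evict 8, frames [4, 5, 6]
4 → hit
5 → hit
Page faults: 5.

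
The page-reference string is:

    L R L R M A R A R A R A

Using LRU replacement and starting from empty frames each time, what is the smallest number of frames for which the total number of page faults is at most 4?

3

f=1: 12 faults
f=2: 5 faults
f=3: 4 faults
f=4: 4 faults
Smallest f with faults ≤ 4 is 3.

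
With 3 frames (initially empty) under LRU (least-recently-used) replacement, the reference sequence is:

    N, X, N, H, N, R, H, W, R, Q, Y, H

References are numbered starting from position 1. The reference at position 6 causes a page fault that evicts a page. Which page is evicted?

pos 1: N -> fault, frames {N}
pos 2: X -> fault, frames {N,X}
pos 3: N -> hit
pos 4: H -> fault, frames {X,N,H}
pos 5: N -> hit
pos 6: R -> fault, evict X, frames {H,N,R}
At position 6, page X is evicted.

X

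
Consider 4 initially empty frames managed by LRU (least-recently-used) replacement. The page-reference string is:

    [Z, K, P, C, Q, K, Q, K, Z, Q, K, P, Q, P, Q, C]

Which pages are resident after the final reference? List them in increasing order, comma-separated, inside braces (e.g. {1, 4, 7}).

Z → fault, frames {Z}
K → fault, frames {Z,K}
P → fault, frames {Z,K,P}
C → fault, frames {Z,K,P,C}
Q → fault, evict Z, frames {K,P,C,Q}
K → hit
Q → hit
K → hit
Z → fault, evict P, frames {C,Q,K,Z}
Q → hit
K → hit
P → fault, evict C, frames {Z,Q,K,P}
Q → hit
P → hit
Q → hit
C → fault, evict Z, frames {K,P,Q,C}

{C, K, P, Q}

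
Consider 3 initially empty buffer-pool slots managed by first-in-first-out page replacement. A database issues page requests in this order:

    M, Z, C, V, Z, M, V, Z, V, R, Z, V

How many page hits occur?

M -> miss, frames (M)
Z -> miss, frames (M Z)
C -> miss, frames (M Z C)
V -> miss, evict M, frames (Z C V)
Z -> hit
M -> miss, evict Z, frames (C V M)
V -> hit
Z -> miss, evict C, frames (V M Z)
V -> hit
R -> miss, evict V, frames (M Z R)
Z -> hit
V -> miss, evict M, frames (Z R V)
Hits: 4.

4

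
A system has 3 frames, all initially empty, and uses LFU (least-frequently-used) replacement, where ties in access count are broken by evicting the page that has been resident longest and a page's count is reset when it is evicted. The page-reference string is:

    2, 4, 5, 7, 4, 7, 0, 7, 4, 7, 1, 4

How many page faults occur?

2 → miss, frames [2]
4 → miss, frames [2, 4]
5 → miss, frames [2, 4, 5]
7 → miss, evict 2, frames [4, 5, 7]
4 → hit
7 → hit
0 → miss, evict 5, frames [4, 7, 0]
7 → hit
4 → hit
7 → hit
1 → miss, evict 0, frames [4, 7, 1]
4 → hit
Page faults: 6.

6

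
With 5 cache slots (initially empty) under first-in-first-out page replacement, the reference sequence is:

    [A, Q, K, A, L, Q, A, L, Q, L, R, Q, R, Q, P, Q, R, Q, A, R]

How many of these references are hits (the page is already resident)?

A -> miss, frames (A)
Q -> miss, frames (A Q)
K -> miss, frames (A Q K)
A -> hit
L -> miss, frames (A Q K L)
Q -> hit
A -> hit
L -> hit
Q -> hit
L -> hit
R -> miss, frames (A Q K L R)
Q -> hit
R -> hit
Q -> hit
P -> miss, evict A, frames (Q K L R P)
Q -> hit
R -> hit
Q -> hit
A -> miss, evict Q, frames (K L R P A)
R -> hit
Hits: 13.

13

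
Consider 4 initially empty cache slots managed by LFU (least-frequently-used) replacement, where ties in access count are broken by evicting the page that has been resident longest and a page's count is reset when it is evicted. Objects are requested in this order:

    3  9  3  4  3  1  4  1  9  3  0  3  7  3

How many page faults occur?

6

3: miss, frames {3}
9: miss, frames {3,9}
3: hit
4: miss, frames {3,9,4}
3: hit
1: miss, frames {3,9,4,1}
4: hit
1: hit
9: hit
3: hit
0: miss, evict 9, frames {3,4,1,0}
3: hit
7: miss, evict 0, frames {3,4,1,7}
3: hit
Page faults: 6.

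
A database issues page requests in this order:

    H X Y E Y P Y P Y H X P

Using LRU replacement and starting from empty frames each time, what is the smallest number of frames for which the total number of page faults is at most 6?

f=1: 12 faults
f=2: 8 faults
f=3: 8 faults
f=4: 7 faults
f=5: 5 faults
Smallest f with faults ≤ 6 is 5.

5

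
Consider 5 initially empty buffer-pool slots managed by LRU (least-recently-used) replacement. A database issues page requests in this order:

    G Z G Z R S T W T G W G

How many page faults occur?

G: miss, frames (G)
Z: miss, frames (G Z)
G: hit
Z: hit
R: miss, frames (G Z R)
S: miss, frames (G Z R S)
T: miss, frames (G Z R S T)
W: miss, evict G, frames (Z R S T W)
T: hit
G: miss, evict Z, frames (R S W T G)
W: hit
G: hit
Page faults: 7.

7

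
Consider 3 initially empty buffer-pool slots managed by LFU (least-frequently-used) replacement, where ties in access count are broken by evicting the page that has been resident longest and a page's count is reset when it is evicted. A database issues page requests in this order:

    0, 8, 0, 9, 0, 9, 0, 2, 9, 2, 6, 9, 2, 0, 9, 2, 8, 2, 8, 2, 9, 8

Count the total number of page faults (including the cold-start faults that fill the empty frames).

11

0 -> fault, frames [0]
8 -> fault, frames [0, 8]
0 -> hit
9 -> fault, frames [0, 8, 9]
0 -> hit
9 -> hit
0 -> hit
2 -> fault, evict 8, frames [0, 9, 2]
9 -> hit
2 -> hit
6 -> fault, evict 2, frames [0, 9, 6]
9 -> hit
2 -> fault, evict 6, frames [0, 9, 2]
0 -> hit
9 -> hit
2 -> hit
8 -> fault, evict 2, frames [0, 9, 8]
2 -> fault, evict 8, frames [0, 9, 2]
8 -> fault, evict 2, frames [0, 9, 8]
2 -> fault, evict 8, frames [0, 9, 2]
9 -> hit
8 -> fault, evict 2, frames [0, 9, 8]
Page faults: 11.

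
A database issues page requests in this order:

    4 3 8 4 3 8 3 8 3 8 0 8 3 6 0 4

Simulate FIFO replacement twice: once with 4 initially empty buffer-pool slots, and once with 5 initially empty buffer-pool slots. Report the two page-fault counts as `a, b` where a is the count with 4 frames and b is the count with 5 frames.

4 frames: F F F . . . . . . . F . . F . F → 6 faults.
5 frames: F F F . . . . . . . F . . F . . → 5 faults.
5 < 6: adding a frame reduced faults, as is typical.

6, 5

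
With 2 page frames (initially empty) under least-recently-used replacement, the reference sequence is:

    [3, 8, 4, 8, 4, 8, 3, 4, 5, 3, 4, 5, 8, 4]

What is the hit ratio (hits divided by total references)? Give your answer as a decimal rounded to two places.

0.21

3 → fault, frames {3}
8 → fault, frames {3,8}
4 → fault, evict 3, frames {8,4}
8 → hit
4 → hit
8 → hit
3 → fault, evict 4, frames {8,3}
4 → fault, evict 8, frames {3,4}
5 → fault, evict 3, frames {4,5}
3 → fault, evict 4, frames {5,3}
4 → fault, evict 5, frames {3,4}
5 → fault, evict 3, frames {4,5}
8 → fault, evict 4, frames {5,8}
4 → fault, evict 5, frames {8,4}
Hits: 3 of 14 references → 3/14 = 0.2143.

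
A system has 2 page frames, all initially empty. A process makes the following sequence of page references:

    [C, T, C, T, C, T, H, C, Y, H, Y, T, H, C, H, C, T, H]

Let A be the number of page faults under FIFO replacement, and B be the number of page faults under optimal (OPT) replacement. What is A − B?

Under FIFO: F F . . . . F F F F . F . F F . F . → 10 faults.
Under OPT: F F . . . . F . F . . F . F . . F . → 7 faults.
A − B = 10 − 7 = 3.

3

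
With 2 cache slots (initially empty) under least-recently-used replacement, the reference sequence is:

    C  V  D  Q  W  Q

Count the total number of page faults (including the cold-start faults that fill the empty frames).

C → fault, frames (C)
V → fault, frames (C V)
D → fault, evict C, frames (V D)
Q → fault, evict V, frames (D Q)
W → fault, evict D, frames (Q W)
Q → hit
Page faults: 5.

5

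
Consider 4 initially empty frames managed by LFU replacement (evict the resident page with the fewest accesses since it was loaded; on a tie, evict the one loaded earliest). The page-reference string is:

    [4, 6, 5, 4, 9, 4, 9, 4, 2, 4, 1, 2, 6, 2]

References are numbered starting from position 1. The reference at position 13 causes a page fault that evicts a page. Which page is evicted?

pos 1: 4: fault, frames {4}
pos 2: 6: fault, frames {4,6}
pos 3: 5: fault, frames {4,6,5}
pos 4: 4: hit
pos 5: 9: fault, frames {4,6,5,9}
pos 6: 4: hit
pos 7: 9: hit
pos 8: 4: hit
pos 9: 2: fault, evict 6, frames {4,5,9,2}
pos 10: 4: hit
pos 11: 1: fault, evict 5, frames {4,9,2,1}
pos 12: 2: hit
pos 13: 6: fault, evict 1, frames {4,9,2,6}
At position 13, page 1 is evicted.

1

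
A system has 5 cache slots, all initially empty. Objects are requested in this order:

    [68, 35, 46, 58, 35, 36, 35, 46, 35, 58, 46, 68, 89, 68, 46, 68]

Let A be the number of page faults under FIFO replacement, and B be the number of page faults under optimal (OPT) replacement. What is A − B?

Under FIFO: F F F F . F . . . . . . F F . . → 7 faults.
Under OPT: F F F F . F . . . . . . F . . . → 6 faults.
A − B = 7 − 6 = 1.

1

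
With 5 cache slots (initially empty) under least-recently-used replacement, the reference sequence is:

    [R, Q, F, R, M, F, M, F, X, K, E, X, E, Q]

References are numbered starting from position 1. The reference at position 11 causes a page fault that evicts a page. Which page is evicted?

pos 1: R → fault, frames {R}
pos 2: Q → fault, frames {R,Q}
pos 3: F → fault, frames {R,Q,F}
pos 4: R → hit
pos 5: M → fault, frames {Q,F,R,M}
pos 6: F → hit
pos 7: M → hit
pos 8: F → hit
pos 9: X → fault, frames {Q,R,M,F,X}
pos 10: K → fault, evict Q, frames {R,M,F,X,K}
pos 11: E → fault, evict R, frames {M,F,X,K,E}
At position 11, page R is evicted.

R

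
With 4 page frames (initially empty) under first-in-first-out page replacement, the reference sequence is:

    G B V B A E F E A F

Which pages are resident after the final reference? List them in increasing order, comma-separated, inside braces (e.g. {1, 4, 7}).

G -> fault, frames {G}
B -> fault, frames {G,B}
V -> fault, frames {G,B,V}
B -> hit
A -> fault, frames {G,B,V,A}
E -> fault, evict G, frames {B,V,A,E}
F -> fault, evict B, frames {V,A,E,F}
E -> hit
A -> hit
F -> hit

{A, E, F, V}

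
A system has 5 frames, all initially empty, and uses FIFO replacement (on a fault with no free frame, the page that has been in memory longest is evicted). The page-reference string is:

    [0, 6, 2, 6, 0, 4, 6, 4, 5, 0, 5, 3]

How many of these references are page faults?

6

0: fault, frames (0)
6: fault, frames (0 6)
2: fault, frames (0 6 2)
6: hit
0: hit
4: fault, frames (0 6 2 4)
6: hit
4: hit
5: fault, frames (0 6 2 4 5)
0: hit
5: hit
3: fault, evict 0, frames (6 2 4 5 3)
Page faults: 6.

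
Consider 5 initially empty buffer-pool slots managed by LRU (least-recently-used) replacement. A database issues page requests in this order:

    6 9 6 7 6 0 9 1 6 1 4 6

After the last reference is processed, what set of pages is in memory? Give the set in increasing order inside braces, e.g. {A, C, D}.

6: fault, frames (6)
9: fault, frames (6 9)
6: hit
7: fault, frames (9 6 7)
6: hit
0: fault, frames (9 7 6 0)
9: hit
1: fault, frames (7 6 0 9 1)
6: hit
1: hit
4: fault, evict 7, frames (0 9 6 1 4)
6: hit

{0, 1, 4, 6, 9}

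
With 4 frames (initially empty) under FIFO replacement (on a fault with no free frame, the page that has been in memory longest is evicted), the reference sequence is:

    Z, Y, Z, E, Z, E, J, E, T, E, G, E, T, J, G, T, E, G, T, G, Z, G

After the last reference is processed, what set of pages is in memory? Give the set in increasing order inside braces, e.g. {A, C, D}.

{G, J, T, Z}

Z -> fault, frames [Z]
Y -> fault, frames [Z, Y]
Z -> hit
E -> fault, frames [Z, Y, E]
Z -> hit
E -> hit
J -> fault, frames [Z, Y, E, J]
E -> hit
T -> fault, evict Z, frames [Y, E, J, T]
E -> hit
G -> fault, evict Y, frames [E, J, T, G]
E -> hit
T -> hit
J -> hit
G -> hit
T -> hit
E -> hit
G -> hit
T -> hit
G -> hit
Z -> fault, evict E, frames [J, T, G, Z]
G -> hit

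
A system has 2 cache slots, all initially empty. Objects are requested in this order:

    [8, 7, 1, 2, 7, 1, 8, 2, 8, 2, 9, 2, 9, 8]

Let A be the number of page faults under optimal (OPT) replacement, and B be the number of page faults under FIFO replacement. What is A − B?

-2

Under OPT: F F F F . F F . . . F . . F → 8 faults.
Under FIFO: F F F F F F F F . . F . . F → 10 faults.
A − B = 8 − 10 = -2.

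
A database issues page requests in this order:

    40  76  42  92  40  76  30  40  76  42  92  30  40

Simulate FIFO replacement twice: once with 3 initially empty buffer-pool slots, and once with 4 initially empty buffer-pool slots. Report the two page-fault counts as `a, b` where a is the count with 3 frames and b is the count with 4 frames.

10, 11

3 frames: F F F F F F F . . F F . F → 10 faults.
4 frames: F F F F . . F F F F F F F → 11 faults.
11 > 10: adding a frame increased faults — Belady's anomaly.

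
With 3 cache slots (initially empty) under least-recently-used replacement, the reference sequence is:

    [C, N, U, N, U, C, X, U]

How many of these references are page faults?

4

C: miss, frames [C]
N: miss, frames [C, N]
U: miss, frames [C, N, U]
N: hit
U: hit
C: hit
X: miss, evict N, frames [U, C, X]
U: hit
Page faults: 4.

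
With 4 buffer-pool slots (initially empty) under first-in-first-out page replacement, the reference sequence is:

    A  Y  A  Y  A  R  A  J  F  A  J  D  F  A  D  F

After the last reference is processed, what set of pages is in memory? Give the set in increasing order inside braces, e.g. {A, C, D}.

{A, D, F, J}

A -> miss, frames [A]
Y -> miss, frames [A, Y]
A -> hit
Y -> hit
A -> hit
R -> miss, frames [A, Y, R]
A -> hit
J -> miss, frames [A, Y, R, J]
F -> miss, evict A, frames [Y, R, J, F]
A -> miss, evict Y, frames [R, J, F, A]
J -> hit
D -> miss, evict R, frames [J, F, A, D]
F -> hit
A -> hit
D -> hit
F -> hit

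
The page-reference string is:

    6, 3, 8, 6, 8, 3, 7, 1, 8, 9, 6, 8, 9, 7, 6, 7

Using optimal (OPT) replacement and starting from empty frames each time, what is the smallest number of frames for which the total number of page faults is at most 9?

3

f=1: 16 faults
f=2: 10 faults
f=3: 7 faults
f=4: 6 faults
f=5: 6 faults
f=6: 6 faults
Smallest f with faults ≤ 9 is 3.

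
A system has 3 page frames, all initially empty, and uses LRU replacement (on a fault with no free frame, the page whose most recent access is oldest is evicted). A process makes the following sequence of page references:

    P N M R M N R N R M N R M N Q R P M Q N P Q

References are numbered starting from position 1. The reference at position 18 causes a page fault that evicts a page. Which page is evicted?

Q

pos 1: P -> miss, frames {P}
pos 2: N -> miss, frames {P,N}
pos 3: M -> miss, frames {P,N,M}
pos 4: R -> miss, evict P, frames {N,M,R}
pos 5: M -> hit
pos 6: N -> hit
pos 7: R -> hit
pos 8: N -> hit
pos 9: R -> hit
pos 10: M -> hit
pos 11: N -> hit
pos 12: R -> hit
pos 13: M -> hit
pos 14: N -> hit
pos 15: Q -> miss, evict R, frames {M,N,Q}
pos 16: R -> miss, evict M, frames {N,Q,R}
pos 17: P -> miss, evict N, frames {Q,R,P}
pos 18: M -> miss, evict Q, frames {R,P,M}
At position 18, page Q is evicted.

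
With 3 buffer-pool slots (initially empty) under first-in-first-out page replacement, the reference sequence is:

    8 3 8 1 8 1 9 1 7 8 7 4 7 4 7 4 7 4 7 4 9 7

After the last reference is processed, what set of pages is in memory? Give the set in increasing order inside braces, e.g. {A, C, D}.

{4, 7, 9}

8: fault, frames [8]
3: fault, frames [8, 3]
8: hit
1: fault, frames [8, 3, 1]
8: hit
1: hit
9: fault, evict 8, frames [3, 1, 9]
1: hit
7: fault, evict 3, frames [1, 9, 7]
8: fault, evict 1, frames [9, 7, 8]
7: hit
4: fault, evict 9, frames [7, 8, 4]
7: hit
4: hit
7: hit
4: hit
7: hit
4: hit
7: hit
4: hit
9: fault, evict 7, frames [8, 4, 9]
7: fault, evict 8, frames [4, 9, 7]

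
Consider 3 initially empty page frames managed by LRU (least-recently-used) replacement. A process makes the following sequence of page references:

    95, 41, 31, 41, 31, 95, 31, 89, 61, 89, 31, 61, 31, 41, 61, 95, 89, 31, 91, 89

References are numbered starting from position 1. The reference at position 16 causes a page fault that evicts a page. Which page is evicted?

pos 1: 95: miss, frames [95]
pos 2: 41: miss, frames [95, 41]
pos 3: 31: miss, frames [95, 41, 31]
pos 4: 41: hit
pos 5: 31: hit
pos 6: 95: hit
pos 7: 31: hit
pos 8: 89: miss, evict 41, frames [95, 31, 89]
pos 9: 61: miss, evict 95, frames [31, 89, 61]
pos 10: 89: hit
pos 11: 31: hit
pos 12: 61: hit
pos 13: 31: hit
pos 14: 41: miss, evict 89, frames [61, 31, 41]
pos 15: 61: hit
pos 16: 95: miss, evict 31, frames [41, 61, 95]
At position 16, page 31 is evicted.

31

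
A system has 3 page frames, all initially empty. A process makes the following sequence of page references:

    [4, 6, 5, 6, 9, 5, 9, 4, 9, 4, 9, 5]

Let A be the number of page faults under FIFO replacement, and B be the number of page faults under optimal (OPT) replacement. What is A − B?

1

Under FIFO: F F F . F . . F . . . . → 5 faults.
Under OPT: F F F . F . . . . . . . → 4 faults.
A − B = 5 − 4 = 1.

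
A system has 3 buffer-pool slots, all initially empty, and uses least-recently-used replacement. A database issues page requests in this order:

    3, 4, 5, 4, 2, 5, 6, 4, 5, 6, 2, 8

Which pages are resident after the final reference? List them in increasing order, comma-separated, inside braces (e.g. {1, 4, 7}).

3: miss, frames {3}
4: miss, frames {3,4}
5: miss, frames {3,4,5}
4: hit
2: miss, evict 3, frames {5,4,2}
5: hit
6: miss, evict 4, frames {2,5,6}
4: miss, evict 2, frames {5,6,4}
5: hit
6: hit
2: miss, evict 4, frames {5,6,2}
8: miss, evict 5, frames {6,2,8}

{2, 6, 8}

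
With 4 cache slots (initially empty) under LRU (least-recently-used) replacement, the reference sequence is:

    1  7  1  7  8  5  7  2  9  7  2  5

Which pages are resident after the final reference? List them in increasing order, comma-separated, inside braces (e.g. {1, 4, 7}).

1: fault, frames (1)
7: fault, frames (1 7)
1: hit
7: hit
8: fault, frames (1 7 8)
5: fault, frames (1 7 8 5)
7: hit
2: fault, evict 1, frames (8 5 7 2)
9: fault, evict 8, frames (5 7 2 9)
7: hit
2: hit
5: hit

{2, 5, 7, 9}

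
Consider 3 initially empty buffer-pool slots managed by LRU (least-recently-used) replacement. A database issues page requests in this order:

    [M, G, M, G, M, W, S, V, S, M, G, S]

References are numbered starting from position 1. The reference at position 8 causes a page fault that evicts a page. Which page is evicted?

pos 1: M -> miss, frames (M)
pos 2: G -> miss, frames (M G)
pos 3: M -> hit
pos 4: G -> hit
pos 5: M -> hit
pos 6: W -> miss, frames (G M W)
pos 7: S -> miss, evict G, frames (M W S)
pos 8: V -> miss, evict M, frames (W S V)
At position 8, page M is evicted.

M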